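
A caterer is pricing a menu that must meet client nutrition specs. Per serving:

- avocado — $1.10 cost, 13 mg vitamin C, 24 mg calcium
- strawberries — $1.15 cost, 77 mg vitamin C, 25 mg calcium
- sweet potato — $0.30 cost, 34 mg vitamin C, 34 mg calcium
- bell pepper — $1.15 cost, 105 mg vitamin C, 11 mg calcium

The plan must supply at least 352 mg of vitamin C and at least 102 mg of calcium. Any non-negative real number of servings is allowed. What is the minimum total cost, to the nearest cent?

A basic optimal solution has at most two foods positive. Try each food alone and each pair with both targets met exactly.
avocado only: max(352/13, 102/24) = 27.08 servings → $29.78.
strawberries only: max(352/77, 102/25) = 4.571 servings → $5.26.
sweet potato only: max(352/34, 102/34) = 10.35 servings → $3.11.
bell pepper only: max(352/105, 102/11) = 9.273 servings → $10.66.
avocado + strawberries: intersection lies outside the first quadrant.
avocado + sweet potato with both targets exact would need a negative amount; discard.
avocado + bell pepper with both tight: 2.877 servings and 2.996 servings → $6.61.
strawberries + sweet potato with both targets exact would need a negative amount; discard.
strawberries + bell pepper with both tight: 3.846 servings and 0.5321 servings → $5.03.
sweet potato + bell pepper with both tight: 2.14 servings and 2.66 servings → $3.70.
So the least-cost plan costs $3.11.

$3.11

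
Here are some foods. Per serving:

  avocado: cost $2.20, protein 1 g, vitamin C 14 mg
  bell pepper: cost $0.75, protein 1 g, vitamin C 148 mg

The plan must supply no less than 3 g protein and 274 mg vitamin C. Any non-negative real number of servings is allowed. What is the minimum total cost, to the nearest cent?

This is a tiny linear program; its minimum lies at a vertex of the feasible set. List the vertices and price them.
avocado only: max(3/1, 274/14) = 19.57 servings → $43.06.
bell pepper only: max(3/1, 274/148) = 3 servings → $2.25.
avocado + bell pepper with both tight: 1.269 servings and 1.731 servings → $4.09.
Cheapest feasible corner: $2.25.

$2.25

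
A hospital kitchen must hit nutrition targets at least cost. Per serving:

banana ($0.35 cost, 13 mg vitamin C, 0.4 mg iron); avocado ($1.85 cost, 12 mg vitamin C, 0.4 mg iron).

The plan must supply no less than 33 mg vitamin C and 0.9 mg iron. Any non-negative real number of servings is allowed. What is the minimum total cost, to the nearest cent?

With two linear requirements the optimum uses one or two foods; enumerate the corners.
banana only: max(33/13, 0.9/0.4) = 2.538 servings → $0.89.
avocado only: max(33/12, 0.9/0.4) = 2.75 servings → $5.09.
banana + avocado: the both-tight solution has a negative serving — not a feasible corner.
Cheapest feasible corner: $0.89.

$0.89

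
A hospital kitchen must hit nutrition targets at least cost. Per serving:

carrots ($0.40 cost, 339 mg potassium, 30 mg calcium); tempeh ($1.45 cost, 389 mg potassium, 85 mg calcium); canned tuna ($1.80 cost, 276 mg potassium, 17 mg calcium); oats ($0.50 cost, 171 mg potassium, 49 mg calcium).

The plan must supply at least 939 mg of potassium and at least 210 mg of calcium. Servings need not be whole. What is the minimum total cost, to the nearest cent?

For a min-cost LP with two ≥-constraints, a basic feasible solution has at most two positive variables.
carrots only: max(939/339, 210/30) = 7 servings → $2.80.
tempeh only: max(939/389, 210/85) = 2.471 servings → $3.58.
canned tuna only: max(939/276, 210/17) = 12.35 servings → $22.24.
oats only: max(939/171, 210/49) = 5.491 servings → $2.75.
carrots + tempeh with both targets exact would need a negative amount; discard.
carrots + canned tuna: the both-tight solution has a negative serving — not a feasible corner.
carrots + oats with both tight: 0.8798 servings and 3.747 servings → $2.23.
tempeh + canned tuna with both targets exact would need a negative amount; discard.
tempeh + oats with both tight: 2.232 servings and 0.4143 servings → $3.44.
canned tuna + oats with both tight: 0.9514 servings and 3.956 servings → $3.69.
Cheapest feasible corner: $2.23.

$2.23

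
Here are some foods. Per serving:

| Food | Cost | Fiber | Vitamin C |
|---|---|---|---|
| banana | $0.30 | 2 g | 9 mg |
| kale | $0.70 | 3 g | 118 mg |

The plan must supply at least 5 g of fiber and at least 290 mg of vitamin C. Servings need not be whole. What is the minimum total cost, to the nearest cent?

This is a tiny linear program; its minimum lies at a vertex of the feasible set. List the vertices and price them.
banana only: max(5/2, 290/9) = 32.22 servings → $9.67.
kale only: max(5/3, 290/118) = 2.458 servings → $1.72.
banana + kale with both targets exact would need a negative amount; discard.
Cheapest feasible corner: $1.72.

$1.72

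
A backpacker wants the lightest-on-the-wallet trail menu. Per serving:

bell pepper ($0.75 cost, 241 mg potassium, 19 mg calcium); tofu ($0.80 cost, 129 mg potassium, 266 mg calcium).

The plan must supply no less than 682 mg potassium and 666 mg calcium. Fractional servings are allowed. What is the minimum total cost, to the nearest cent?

The cheapest plan sits at a corner of the feasible region — with two constraints it uses at most two foods.
bell pepper only: max(682/241, 666/19) = 35.05 servings → $26.29.
tofu only: max(682/129, 666/266) = 5.287 servings → $4.23.
bell pepper + tofu with both tight: 1.549 servings and 2.393 servings → $3.08.
The minimum over all feasible corners is $3.08.

$3.08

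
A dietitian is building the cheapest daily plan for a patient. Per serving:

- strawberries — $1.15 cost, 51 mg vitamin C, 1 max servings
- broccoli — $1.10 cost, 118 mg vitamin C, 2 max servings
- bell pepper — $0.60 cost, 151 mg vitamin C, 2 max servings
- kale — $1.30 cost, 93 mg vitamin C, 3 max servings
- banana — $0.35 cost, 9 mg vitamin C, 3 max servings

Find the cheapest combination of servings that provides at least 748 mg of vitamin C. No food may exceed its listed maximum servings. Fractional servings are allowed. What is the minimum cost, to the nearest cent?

$6.34

Cost per mg of vitamin C: bell pepper $0.0040, broccoli $0.0093, kale $0.0140, strawberries $0.0225, banana $0.0389.
Take 2 servings of bell pepper: +302.0 mg vitamin C for $1.20 (total $1.20, still need 446.0 mg).
Take 2 servings of broccoli: +236.0 mg vitamin C for $2.20 (total $3.40, still need 210.0 mg).
Take 2.258 servings of kale: +210.0 mg vitamin C for $2.94 (total $6.34, still need 0.0 mg).
Filling from the cheapest source first is optimal under one linear minimum: $6.34.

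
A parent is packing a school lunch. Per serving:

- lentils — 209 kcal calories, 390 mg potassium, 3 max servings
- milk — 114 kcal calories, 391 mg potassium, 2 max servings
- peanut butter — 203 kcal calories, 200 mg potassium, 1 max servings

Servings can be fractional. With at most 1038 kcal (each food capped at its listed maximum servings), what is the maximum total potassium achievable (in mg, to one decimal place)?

Potassium per kcal: milk 3.43, lentils 1.866, peanut butter 0.9852.
Take 2 servings of milk: uses 228 kcal, +782.0 mg potassium (running total 782.0 mg).
Take 3 servings of lentils: uses 627 kcal, +1170.0 mg potassium (running total 1952.0 mg).
Take 0.9015 servings of peanut butter: uses 183 kcal, +180.3 mg potassium (running total 2132.3 mg).
Greedy by best ratio exhausts the calories allowance optimally: 2132.3 mg.

2132.3 mg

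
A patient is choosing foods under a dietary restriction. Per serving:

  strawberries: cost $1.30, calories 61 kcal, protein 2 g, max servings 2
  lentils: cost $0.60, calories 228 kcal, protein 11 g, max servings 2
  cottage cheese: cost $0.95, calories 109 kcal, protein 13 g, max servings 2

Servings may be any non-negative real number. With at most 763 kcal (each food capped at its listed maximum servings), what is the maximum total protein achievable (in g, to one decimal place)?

50.9 g

Protein per kcal: cottage cheese 0.1193, lentils 0.04825, strawberries 0.03279.
Take 2 servings of cottage cheese: uses 218 kcal, +26.0 g protein (running total 26.0 g).
Take 2 servings of lentils: uses 456 kcal, +22.0 g protein (running total 48.0 g).
Take 1.459 servings of strawberries: uses 89 kcal, +2.9 g protein (running total 50.9 g).
Greedy by best ratio exhausts the calories allowance optimally: 50.9 g.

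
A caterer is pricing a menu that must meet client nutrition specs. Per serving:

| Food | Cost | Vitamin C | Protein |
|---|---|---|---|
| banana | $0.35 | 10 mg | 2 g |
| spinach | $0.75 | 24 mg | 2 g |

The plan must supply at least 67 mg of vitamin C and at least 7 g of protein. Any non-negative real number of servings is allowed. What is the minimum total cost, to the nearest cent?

$2.14

banana only: max(67/10, 7/2) = 6.7 servings → $2.35.
spinach only: max(67/24, 7/2) = 3.5 servings → $2.62.
banana + spinach with both tight: 1.214 servings and 2.286 servings → $2.14.
The minimum over all feasible corners is $2.14.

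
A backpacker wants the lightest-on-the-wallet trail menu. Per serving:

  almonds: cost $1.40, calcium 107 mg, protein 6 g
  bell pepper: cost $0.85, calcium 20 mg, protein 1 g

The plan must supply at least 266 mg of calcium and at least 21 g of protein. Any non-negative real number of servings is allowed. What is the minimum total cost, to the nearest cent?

For a min-cost LP with two ≥-constraints, a basic feasible solution has at most two positive variables.
almonds only: max(266/107, 21/6) = 3.5 servings → $4.90.
bell pepper only: max(266/20, 21/1) = 21 servings → $17.85.
almonds + bell pepper with both targets exact would need a negative amount; discard.
So the least-cost plan costs $4.90.

$4.90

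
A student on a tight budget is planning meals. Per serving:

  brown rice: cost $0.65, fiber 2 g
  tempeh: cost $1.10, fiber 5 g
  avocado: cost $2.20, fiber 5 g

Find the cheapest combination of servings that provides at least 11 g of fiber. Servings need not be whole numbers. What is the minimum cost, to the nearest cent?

Cost per g of fiber: tempeh $0.2200, brown rice $0.3250, avocado $0.4400.
With no serving limits, use only tempeh: 11 g / 5 g = 2.2 servings × $1.10 = $2.42.

$2.42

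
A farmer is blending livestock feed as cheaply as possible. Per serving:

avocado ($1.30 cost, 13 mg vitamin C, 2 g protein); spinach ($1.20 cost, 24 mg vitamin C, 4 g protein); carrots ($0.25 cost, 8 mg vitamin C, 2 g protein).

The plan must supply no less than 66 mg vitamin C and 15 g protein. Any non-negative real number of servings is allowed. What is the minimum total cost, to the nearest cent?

Check every corner: each single food scaled to meet both minima, and each pair solved so both constraints bind.
avocado only: max(66/13, 15/2) = 7.5 servings → $9.75.
spinach only: max(66/24, 15/4) = 3.75 servings → $4.50.
carrots only: max(66/8, 15/2) = 8.25 servings → $2.06.
avocado + spinach: intersection lies outside the first quadrant.
avocado + carrots with both tight: 1.2 servings and 6.3 servings → $3.13.
spinach + carrots with both tight: 0.75 servings and 6 servings → $2.40.
So the least-cost plan costs $2.06.

$2.06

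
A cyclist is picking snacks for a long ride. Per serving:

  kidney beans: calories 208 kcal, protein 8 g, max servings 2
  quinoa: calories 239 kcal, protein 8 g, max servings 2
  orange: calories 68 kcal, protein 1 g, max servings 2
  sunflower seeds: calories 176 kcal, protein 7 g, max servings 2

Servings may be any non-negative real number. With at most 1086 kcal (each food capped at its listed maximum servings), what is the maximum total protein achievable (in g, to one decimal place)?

Protein per kcal: sunflower seeds 0.03977, kidney beans 0.03846, quinoa 0.03347, orange 0.01471.
Take 2 servings of sunflower seeds: uses 352 kcal, +14.0 g protein (running total 14.0 g).
Take 2 servings of kidney beans: uses 416 kcal, +16.0 g protein (running total 30.0 g).
Take 1.331 servings of quinoa: uses 318 kcal, +10.6 g protein (running total 40.6 g).
Filling greedily by protein-per-kcal is optimal for one linear limit, giving 40.6 g.

40.6 g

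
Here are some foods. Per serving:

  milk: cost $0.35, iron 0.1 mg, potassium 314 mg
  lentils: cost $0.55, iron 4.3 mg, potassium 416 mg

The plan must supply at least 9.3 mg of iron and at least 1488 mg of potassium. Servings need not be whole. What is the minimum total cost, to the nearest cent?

$1.84

The cheapest plan sits at a corner of the feasible region — with two constraints it uses at most two foods.
milk only: max(9.3/0.1, 1488/314) = 93 servings → $32.55.
lentils only: max(9.3/4.3, 1488/416) = 3.577 servings → $1.97.
milk + lentils with both tight: 1.933 servings and 2.118 servings → $1.84.
Cheapest feasible corner: $1.84.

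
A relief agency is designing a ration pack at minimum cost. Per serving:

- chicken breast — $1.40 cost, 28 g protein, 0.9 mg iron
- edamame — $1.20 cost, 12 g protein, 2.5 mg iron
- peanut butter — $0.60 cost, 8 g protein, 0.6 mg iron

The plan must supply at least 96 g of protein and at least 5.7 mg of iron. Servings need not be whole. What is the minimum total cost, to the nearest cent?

Check every corner: each single food scaled to meet both minima, and each pair solved so both constraints bind.
chicken breast only: max(96/28, 5.7/0.9) = 6.333 servings → $8.87.
edamame only: max(96/12, 5.7/2.5) = 8 servings → $9.60.
peanut butter only: max(96/8, 5.7/0.6) = 12 servings → $7.20.
chicken breast + edamame with both tight: 2.899 servings and 1.236 servings → $5.54.
chicken breast + peanut butter with both tight: 1.25 servings and 7.625 servings → $6.33.
edamame + peanut butter: the both-tight solution has a negative serving — not a feasible corner.
So the least-cost plan costs $5.54.

$5.54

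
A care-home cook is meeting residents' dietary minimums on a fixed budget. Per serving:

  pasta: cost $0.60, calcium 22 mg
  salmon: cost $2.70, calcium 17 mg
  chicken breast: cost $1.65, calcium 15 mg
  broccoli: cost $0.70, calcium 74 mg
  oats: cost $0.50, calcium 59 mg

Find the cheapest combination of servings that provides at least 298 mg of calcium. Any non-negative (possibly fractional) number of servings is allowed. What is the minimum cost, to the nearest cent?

Cost per mg of calcium: oats $0.0085, broccoli $0.0095, pasta $0.0273, chicken breast $0.1100, salmon $0.1588.
With no serving limits, use only oats: 298 mg / 59 mg = 5.051 servings × $0.50 = $2.53.

$2.53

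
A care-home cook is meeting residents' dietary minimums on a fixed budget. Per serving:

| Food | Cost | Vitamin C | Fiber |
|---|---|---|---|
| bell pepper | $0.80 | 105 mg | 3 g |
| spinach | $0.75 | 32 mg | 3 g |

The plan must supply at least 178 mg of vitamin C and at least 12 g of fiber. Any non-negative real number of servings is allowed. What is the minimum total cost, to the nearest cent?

Two binding constraints pin down two serving amounts, so the optimal mix uses at most two foods. The candidates are each food alone (scaled to the tighter of vitamin C/fiber) and each pair with both constraints tight.
bell pepper only: max(178/105, 12/3) = 4 servings → $3.20.
spinach only: max(178/32, 12/3) = 5.562 servings → $4.17.
bell pepper + spinach with both tight: 0.6849 servings and 3.315 servings → $3.03.
So the least-cost plan costs $3.03.

$3.03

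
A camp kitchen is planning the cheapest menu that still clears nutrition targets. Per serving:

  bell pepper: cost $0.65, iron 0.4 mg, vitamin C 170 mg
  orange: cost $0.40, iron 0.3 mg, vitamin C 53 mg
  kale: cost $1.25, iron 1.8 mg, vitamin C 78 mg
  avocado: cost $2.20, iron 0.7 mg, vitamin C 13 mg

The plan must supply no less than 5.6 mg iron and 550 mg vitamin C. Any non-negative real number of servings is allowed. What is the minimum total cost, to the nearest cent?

This is a tiny linear program; its minimum lies at a vertex of the feasible set. List the vertices and price them.
bell pepper only: max(5.6/0.4, 550/170) = 14 servings → $9.10.
orange only: max(5.6/0.3, 550/53) = 18.67 servings → $7.47.
kale only: max(5.6/1.8, 550/78) = 7.051 servings → $8.81.
avocado only: max(5.6/0.7, 550/13) = 42.31 servings → $93.08.
bell pepper + orange with both targets exact would need a negative amount; discard.
bell pepper + kale with both tight: 2.013 servings and 2.664 servings → $4.64.
bell pepper + avocado with both tight: 2.743 servings and 6.432 servings → $15.93.
orange + kale with both tight: 7.683 servings and 1.831 servings → $5.36.
orange + avocado with both tight: 9.404 servings and 3.97 servings → $12.50.
kale + avocado with both targets exact would need a negative amount; discard.
Cheapest feasible corner: $4.64.

$4.64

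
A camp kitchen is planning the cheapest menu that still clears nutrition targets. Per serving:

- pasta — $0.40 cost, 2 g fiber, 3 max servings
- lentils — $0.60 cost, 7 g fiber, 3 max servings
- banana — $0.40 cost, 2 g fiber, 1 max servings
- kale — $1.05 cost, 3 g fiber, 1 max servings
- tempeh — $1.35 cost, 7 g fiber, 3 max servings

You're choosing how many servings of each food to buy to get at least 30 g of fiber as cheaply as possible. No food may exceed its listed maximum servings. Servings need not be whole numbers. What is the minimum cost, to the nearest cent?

Cost per g of fiber: lentils $0.0857, tempeh $0.1929, pasta $0.2000, banana $0.2000, kale $0.3500.
Take 3 servings of lentils: +21.0 g fiber for $1.80 (total $1.80, still need 9.0 g).
Take 1.286 servings of tempeh: +9.0 g fiber for $1.74 (total $3.54, still need 0.0 g).
Filling from the cheapest source first is optimal under one linear minimum: $3.54.

$3.54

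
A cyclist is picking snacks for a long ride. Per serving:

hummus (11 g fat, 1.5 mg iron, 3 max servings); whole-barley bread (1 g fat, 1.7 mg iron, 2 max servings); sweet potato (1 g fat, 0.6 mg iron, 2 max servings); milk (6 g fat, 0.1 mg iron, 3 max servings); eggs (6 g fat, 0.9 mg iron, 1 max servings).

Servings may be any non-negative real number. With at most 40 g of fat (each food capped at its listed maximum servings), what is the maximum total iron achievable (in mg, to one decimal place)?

Iron per g fat: whole-barley bread 1.7, sweet potato 0.6, eggs 0.15, hummus 0.1364, milk 0.01667.
Take 2 servings of whole-barley bread: uses 2 g fat, +3.4 mg iron (running total 3.4 mg).
Take 2 servings of sweet potato: uses 2 g fat, +1.2 mg iron (running total 4.6 mg).
Take 1 serving of eggs: uses 6 g fat, +0.9 mg iron (running total 5.5 mg).
Take 2.727 servings of hummus: uses 30 g fat, +4.1 mg iron (running total 9.6 mg).
Filling greedily by iron-per-g fat is optimal for one linear limit, giving 9.6 mg.

9.6 mg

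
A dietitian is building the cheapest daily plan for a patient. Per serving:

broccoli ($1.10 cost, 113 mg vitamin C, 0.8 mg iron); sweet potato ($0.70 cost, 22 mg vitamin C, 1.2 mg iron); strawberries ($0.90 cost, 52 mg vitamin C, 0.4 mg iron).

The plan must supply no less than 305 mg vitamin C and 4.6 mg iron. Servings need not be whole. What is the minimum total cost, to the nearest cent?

$4.10

For a min-cost LP with two ≥-constraints, a basic feasible solution has at most two positive variables.
broccoli only: max(305/113, 4.6/0.8) = 5.75 servings → $6.33.
sweet potato only: max(305/22, 4.6/1.2) = 13.86 servings → $9.70.
strawberries only: max(305/52, 4.6/0.4) = 11.5 servings → $10.35.
broccoli + sweet potato with both tight: 2.244 servings and 2.337 servings → $4.10.
broccoli + strawberries: the both-tight solution has a negative serving — not a feasible corner.
sweet potato + strawberries with both tight: 2.187 servings and 4.94 servings → $5.98.
Cheapest feasible corner: $4.10.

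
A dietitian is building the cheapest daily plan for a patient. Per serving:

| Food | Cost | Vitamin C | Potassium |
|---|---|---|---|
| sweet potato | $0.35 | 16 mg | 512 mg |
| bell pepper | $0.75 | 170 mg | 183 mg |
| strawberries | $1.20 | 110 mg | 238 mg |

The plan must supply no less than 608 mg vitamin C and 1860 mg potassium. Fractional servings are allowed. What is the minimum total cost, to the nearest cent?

$3.36

An LP optimum is at a vertex; with two nutrient constraints at most two foods are used. Check each candidate.
sweet potato only: max(608/16, 1860/512) = 38 servings → $13.30.
bell pepper only: max(608/170, 1860/183) = 10.16 servings → $7.62.
strawberries only: max(608/110, 1860/238) = 7.815 servings → $9.38.
sweet potato + bell pepper with both tight: 2.436 servings and 3.347 servings → $3.36.
sweet potato + strawberries with both tight: 1.141 servings and 5.361 servings → $6.83.
bell pepper + strawberries: the both-tight solution has a negative serving — not a feasible corner.
So the least-cost plan costs $3.36.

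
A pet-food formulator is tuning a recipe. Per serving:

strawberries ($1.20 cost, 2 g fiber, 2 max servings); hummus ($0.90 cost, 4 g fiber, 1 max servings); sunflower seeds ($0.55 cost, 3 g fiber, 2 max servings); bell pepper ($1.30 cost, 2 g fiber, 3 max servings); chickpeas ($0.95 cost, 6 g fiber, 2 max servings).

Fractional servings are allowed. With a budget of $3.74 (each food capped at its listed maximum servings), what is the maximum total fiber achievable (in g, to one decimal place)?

Fiber per dollar: chickpeas 6.316, sunflower seeds 5.455, hummus 4.444, strawberries 1.667, bell pepper 1.538.
Take 2 servings of chickpeas: spends $1.90, +12.0 g fiber (running total 12.0 g).
Take 2 servings of sunflower seeds: spends $1.10, +6.0 g fiber (running total 18.0 g).
Take 0.8222 servings of hummus: spends $0.74, +3.3 g fiber (running total 21.3 g).
Filling greedily by fiber-per-dollar is optimal for one linear limit, giving 21.3 g.

21.3 g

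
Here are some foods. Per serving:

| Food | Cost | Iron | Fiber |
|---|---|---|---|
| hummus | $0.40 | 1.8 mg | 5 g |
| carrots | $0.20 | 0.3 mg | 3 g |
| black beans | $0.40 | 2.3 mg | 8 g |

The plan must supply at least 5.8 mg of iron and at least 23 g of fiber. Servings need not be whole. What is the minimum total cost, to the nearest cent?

With two linear requirements the optimum uses one or two foods; enumerate the corners.
hummus only: max(5.8/1.8, 23/5) = 4.6 servings → $1.84.
carrots only: max(5.8/0.3, 23/3) = 19.33 servings → $3.87.
black beans only: max(5.8/2.3, 23/8) = 2.875 servings → $1.15.
hummus + carrots with both tight: 2.692 servings and 3.179 servings → $1.71.
hummus + black beans with both targets exact would need a negative amount; discard.
carrots + black beans with both tight: 1.444 servings and 2.333 servings → $1.22.
The minimum over all feasible corners is $1.15.

$1.15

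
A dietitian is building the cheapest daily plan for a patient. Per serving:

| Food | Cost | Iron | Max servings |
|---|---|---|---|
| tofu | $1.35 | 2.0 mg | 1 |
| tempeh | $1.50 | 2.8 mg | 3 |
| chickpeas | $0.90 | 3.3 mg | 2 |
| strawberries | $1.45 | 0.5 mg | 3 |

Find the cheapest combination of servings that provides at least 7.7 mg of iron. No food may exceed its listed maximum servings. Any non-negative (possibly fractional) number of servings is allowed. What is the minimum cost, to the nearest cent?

Cost per mg of iron: chickpeas $0.2727, tempeh $0.5357, tofu $0.6750, strawberries $2.9000.
Take 2 servings of chickpeas: +6.6 mg iron for $1.80 (total $1.80, still need 1.1 mg).
Take 0.3929 servings of tempeh: +1.1 mg iron for $0.59 (total $2.39, still need 0.0 mg).
Greedy by cheapest-per-mg is optimal for a single linear constraint, so the minimum cost is $2.39.

$2.39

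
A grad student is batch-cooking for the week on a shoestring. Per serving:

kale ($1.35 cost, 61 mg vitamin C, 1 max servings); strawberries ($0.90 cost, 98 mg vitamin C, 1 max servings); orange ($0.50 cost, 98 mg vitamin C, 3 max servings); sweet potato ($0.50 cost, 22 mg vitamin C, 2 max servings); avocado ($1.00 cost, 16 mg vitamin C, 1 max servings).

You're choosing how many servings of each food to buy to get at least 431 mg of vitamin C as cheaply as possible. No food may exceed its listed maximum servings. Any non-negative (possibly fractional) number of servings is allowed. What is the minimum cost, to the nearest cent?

Cost per mg of vitamin C: orange $0.0051, strawberries $0.0092, kale $0.0221, sweet potato $0.0227, avocado $0.0625.
Take 3 servings of orange: +294.0 mg vitamin C for $1.50 (total $1.50, still need 137.0 mg).
Take 1 serving of strawberries: +98.0 mg vitamin C for $0.90 (total $2.40, still need 39.0 mg).
Take 0.6393 servings of kale: +39.0 mg vitamin C for $0.86 (total $3.26, still need 0.0 mg).
Greedy by cheapest-per-mg is optimal for a single linear constraint, so the minimum cost is $3.26.

$3.26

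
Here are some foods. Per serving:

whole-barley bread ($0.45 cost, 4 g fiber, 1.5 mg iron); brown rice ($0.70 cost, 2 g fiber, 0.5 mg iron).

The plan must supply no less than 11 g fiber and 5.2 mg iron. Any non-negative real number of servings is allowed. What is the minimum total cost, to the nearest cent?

$1.56

An LP optimum is at a vertex; with two nutrient constraints at most two foods are used. Check each candidate.
whole-barley bread only: max(11/4, 5.2/1.5) = 3.467 servings → $1.56.
brown rice only: max(11/2, 5.2/0.5) = 10.4 servings → $7.28.
whole-barley bread + brown rice: intersection lies outside the first quadrant.
The minimum over all feasible corners is $1.56.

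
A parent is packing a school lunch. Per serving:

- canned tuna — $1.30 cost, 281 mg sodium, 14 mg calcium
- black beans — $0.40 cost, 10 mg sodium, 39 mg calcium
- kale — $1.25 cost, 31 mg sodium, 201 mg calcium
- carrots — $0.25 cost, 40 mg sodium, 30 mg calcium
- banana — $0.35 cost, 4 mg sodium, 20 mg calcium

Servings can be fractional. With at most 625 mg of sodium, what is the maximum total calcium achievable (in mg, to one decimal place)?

Calcium per mg sodium: kale 6.484, banana 5, black beans 3.9, carrots 0.75, canned tuna 0.04982.
With no serving limits, spend the whole sodium allowance on kale: 625 mg / 31 mg × 201 mg = 4052.4 mg.

4052.4 mg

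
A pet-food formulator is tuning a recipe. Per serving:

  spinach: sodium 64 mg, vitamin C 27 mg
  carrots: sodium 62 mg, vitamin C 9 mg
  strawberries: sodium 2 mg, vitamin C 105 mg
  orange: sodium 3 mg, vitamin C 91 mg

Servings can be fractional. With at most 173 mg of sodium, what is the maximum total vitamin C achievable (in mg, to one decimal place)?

Vitamin C per mg sodium: strawberries 52.5, orange 30.33, spinach 0.4219, carrots 0.1452.
With no serving limits, spend the whole sodium allowance on strawberries: 173 mg / 2 mg × 105 mg = 9082.5 mg.

9082.5 mg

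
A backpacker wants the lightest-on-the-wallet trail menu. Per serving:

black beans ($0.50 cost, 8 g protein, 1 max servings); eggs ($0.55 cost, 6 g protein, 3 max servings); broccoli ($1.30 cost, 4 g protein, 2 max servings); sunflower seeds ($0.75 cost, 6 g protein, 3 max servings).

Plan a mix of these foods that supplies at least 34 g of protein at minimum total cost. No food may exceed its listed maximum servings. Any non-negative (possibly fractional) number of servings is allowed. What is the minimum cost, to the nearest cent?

$3.15

Cost per g of protein: black beans $0.0625, eggs $0.0917, sunflower seeds $0.1250, broccoli $0.3250.
Take 1 serving of black beans: +8.0 g protein for $0.50 (total $0.50, still need 26.0 g).
Take 3 servings of eggs: +18.0 g protein for $1.65 (total $2.15, still need 8.0 g).
Take 1.333 servings of sunflower seeds: +8.0 g protein for $1.00 (total $3.15, still need 0.0 g).
Greedy by cheapest-per-g is optimal for a single linear constraint, so the minimum cost is $3.15.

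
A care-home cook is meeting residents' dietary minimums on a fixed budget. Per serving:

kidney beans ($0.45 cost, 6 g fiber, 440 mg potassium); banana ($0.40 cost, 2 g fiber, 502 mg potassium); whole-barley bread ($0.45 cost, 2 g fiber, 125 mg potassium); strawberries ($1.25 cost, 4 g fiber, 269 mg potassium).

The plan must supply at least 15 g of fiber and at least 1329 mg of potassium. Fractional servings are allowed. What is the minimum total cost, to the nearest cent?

$1.29

With two linear requirements the optimum uses one or two foods; enumerate the corners.
kidney beans only: max(15/6, 1329/440) = 3.02 servings → $1.36.
banana only: max(15/2, 1329/502) = 7.5 servings → $3.00.
whole-barley bread only: max(15/2, 1329/125) = 10.63 servings → $4.78.
strawberries only: max(15/4, 1329/269) = 4.941 servings → $6.18.
kidney beans + banana with both tight: 2.285 servings and 0.6445 servings → $1.29.
kidney beans + whole-barley bread: intersection lies outside the first quadrant.
kidney beans + strawberries: intersection lies outside the first quadrant.
banana + whole-barley bread with both tight: 1.038 servings and 6.462 servings → $3.32.
banana + strawberries with both tight: 0.8714 servings and 3.314 servings → $4.49.
whole-barley bread + strawberries with both targets exact would need a negative amount; discard.
The minimum over all feasible corners is $1.29.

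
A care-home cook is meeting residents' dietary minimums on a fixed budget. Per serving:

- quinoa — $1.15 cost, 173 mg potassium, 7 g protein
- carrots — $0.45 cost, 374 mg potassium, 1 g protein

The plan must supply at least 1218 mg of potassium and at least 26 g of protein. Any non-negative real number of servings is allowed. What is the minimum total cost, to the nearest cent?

With two linear requirements the optimum uses one or two foods; enumerate the corners.
quinoa only: max(1218/173, 26/7) = 7.04 servings → $8.10.
carrots only: max(1218/374, 26/1) = 26 servings → $11.70.
quinoa + carrots with both tight: 3.479 servings and 1.647 servings → $4.74.
Cheapest feasible corner: $4.74.

$4.74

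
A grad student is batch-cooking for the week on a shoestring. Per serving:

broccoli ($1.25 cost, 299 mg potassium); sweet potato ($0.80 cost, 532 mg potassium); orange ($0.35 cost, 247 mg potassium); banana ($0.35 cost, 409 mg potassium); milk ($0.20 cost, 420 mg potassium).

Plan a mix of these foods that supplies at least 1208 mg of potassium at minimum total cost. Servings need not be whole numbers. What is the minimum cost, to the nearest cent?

$0.58

Cost per mg of potassium: milk $0.0005, banana $0.0009, orange $0.0014, sweet potato $0.0015, broccoli $0.0042.
With no serving limits, use only milk: 1208 mg / 420 mg = 2.876 servings × $0.20 = $0.58.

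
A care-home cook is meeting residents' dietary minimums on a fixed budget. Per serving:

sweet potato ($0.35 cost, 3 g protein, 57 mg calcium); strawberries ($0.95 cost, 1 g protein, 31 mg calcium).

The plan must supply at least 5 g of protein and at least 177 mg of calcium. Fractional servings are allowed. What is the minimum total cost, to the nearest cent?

With two linear requirements the optimum uses one or two foods; enumerate the corners.
sweet potato only: max(5/3, 177/57) = 3.105 servings → $1.09.
strawberries only: max(5/1, 177/31) = 5.71 servings → $5.42.
sweet potato + strawberries: the both-tight solution has a negative serving — not a feasible corner.
Cheapest feasible corner: $1.09.

$1.09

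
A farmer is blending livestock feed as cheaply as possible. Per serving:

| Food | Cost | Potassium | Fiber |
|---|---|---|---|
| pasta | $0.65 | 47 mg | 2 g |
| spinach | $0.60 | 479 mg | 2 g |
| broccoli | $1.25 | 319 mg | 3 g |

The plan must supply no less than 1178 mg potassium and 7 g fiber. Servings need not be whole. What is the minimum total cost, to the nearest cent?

$2.10

For a min-cost LP with two ≥-constraints, a basic feasible solution has at most two positive variables.
pasta only: max(1178/47, 7/2) = 25.06 servings → $16.29.
spinach only: max(1178/479, 7/2) = 3.5 servings → $2.10.
broccoli only: max(1178/319, 7/3) = 3.693 servings → $4.62.
pasta + spinach with both tight: 1.154 servings and 2.346 servings → $2.16.
pasta + broccoli with both targets exact would need a negative amount; discard.
spinach + broccoli with both tight: 1.628 servings and 1.248 servings → $2.54.
So the least-cost plan costs $2.10.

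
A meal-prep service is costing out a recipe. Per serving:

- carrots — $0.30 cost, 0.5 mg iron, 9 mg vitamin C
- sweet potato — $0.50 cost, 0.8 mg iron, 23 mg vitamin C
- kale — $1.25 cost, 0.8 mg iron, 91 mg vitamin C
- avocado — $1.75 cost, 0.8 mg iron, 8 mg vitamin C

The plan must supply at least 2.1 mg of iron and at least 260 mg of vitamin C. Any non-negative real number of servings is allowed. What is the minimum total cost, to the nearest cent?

At the optimum either one food covers both requirements or two foods hit both targets exactly; no other combination can be cheaper.
carrots only: max(2.1/0.5, 260/9) = 28.89 servings → $8.67.
sweet potato only: max(2.1/0.8, 260/23) = 11.3 servings → $5.65.
kale only: max(2.1/0.8, 260/91) = 2.857 servings → $3.57.
avocado only: max(2.1/0.8, 260/8) = 32.5 servings → $56.88.
carrots + sweet potato with both targets exact would need a negative amount; discard.
carrots + kale: the both-tight solution has a negative serving — not a feasible corner.
carrots + avocado: intersection lies outside the first quadrant.
sweet potato + kale: intersection lies outside the first quadrant.
sweet potato + avocado: the both-tight solution has a negative serving — not a feasible corner.
kale + avocado: intersection lies outside the first quadrant.
The minimum over all feasible corners is $3.57.

$3.57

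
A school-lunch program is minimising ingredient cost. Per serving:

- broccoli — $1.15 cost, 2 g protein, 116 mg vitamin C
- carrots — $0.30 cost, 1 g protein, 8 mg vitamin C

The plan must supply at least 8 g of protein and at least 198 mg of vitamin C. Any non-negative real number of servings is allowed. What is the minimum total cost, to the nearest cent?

With two linear requirements the optimum uses one or two foods; enumerate the corners.
broccoli only: max(8/2, 198/116) = 4 servings → $4.60.
carrots only: max(8/1, 198/8) = 24.75 servings → $7.42.
broccoli + carrots with both tight: 1.34 servings and 5.32 servings → $3.14.
So the least-cost plan costs $3.14.

$3.14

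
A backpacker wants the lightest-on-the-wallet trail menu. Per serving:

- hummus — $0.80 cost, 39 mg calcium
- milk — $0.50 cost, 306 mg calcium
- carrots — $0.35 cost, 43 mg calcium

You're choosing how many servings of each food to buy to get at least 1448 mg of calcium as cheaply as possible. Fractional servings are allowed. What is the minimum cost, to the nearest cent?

$2.37

Cost per mg of calcium: milk $0.0016, carrots $0.0081, hummus $0.0205.
With no serving limits, use only milk: 1448 mg / 306 mg = 4.732 servings × $0.50 = $2.37.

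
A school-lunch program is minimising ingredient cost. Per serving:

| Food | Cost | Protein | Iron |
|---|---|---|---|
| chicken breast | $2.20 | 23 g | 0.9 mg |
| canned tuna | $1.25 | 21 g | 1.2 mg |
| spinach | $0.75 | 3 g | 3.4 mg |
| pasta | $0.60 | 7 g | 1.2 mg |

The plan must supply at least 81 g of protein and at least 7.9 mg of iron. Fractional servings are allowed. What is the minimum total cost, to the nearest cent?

$5.40

chicken breast only: max(81/23, 7.9/0.9) = 8.778 servings → $19.31.
canned tuna only: max(81/21, 7.9/1.2) = 6.583 servings → $8.23.
spinach only: max(81/3, 7.9/3.4) = 27 servings → $20.25.
pasta only: max(81/7, 7.9/1.2) = 11.57 servings → $6.94.
chicken breast + canned tuna: the both-tight solution has a negative serving — not a feasible corner.
chicken breast + spinach with both tight: 3.334 servings and 1.441 servings → $8.42.
chicken breast + pasta with both tight: 1.967 servings and 5.108 servings → $7.39.
canned tuna + spinach with both tight: 3.712 servings and 1.013 servings → $5.40.
canned tuna + pasta with both tight: 2.494 servings and 4.089 servings → $5.57.
spinach + pasta: intersection lies outside the first quadrant.
The minimum over all feasible corners is $5.40.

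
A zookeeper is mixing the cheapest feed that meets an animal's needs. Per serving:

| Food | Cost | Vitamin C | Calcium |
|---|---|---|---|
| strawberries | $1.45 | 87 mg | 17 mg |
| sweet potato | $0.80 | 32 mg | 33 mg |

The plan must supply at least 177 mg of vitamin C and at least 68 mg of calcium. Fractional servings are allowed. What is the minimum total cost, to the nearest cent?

$3.28

strawberries only: max(177/87, 68/17) = 4 servings → $5.80.
sweet potato only: max(177/32, 68/33) = 5.531 servings → $4.42.
strawberries + sweet potato with both tight: 1.575 servings and 1.249 servings → $3.28.
The minimum over all feasible corners is $3.28.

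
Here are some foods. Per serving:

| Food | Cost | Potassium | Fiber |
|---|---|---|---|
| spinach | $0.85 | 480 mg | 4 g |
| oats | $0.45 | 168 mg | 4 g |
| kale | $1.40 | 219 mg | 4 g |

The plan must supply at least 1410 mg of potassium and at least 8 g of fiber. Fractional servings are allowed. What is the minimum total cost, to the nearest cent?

For a min-cost LP with two ≥-constraints, a basic feasible solution has at most two positive variables.
spinach only: max(1410/480, 8/4) = 2.938 servings → $2.50.
oats only: max(1410/168, 8/4) = 8.393 servings → $3.78.
kale only: max(1410/219, 8/4) = 6.438 servings → $9.01.
spinach + oats: intersection lies outside the first quadrant.
spinach + kale: the both-tight solution has a negative serving — not a feasible corner.
oats + kale: intersection lies outside the first quadrant.
Cheapest feasible corner: $2.50.

$2.50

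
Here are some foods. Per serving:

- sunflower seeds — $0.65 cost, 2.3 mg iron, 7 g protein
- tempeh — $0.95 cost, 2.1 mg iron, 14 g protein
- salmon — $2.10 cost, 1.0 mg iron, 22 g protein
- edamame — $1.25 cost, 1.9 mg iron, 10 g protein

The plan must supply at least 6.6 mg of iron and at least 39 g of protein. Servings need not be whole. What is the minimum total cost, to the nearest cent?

$2.75

A basic optimal solution has at most two foods positive. Try each food alone and each pair with both targets met exactly.
sunflower seeds only: max(6.6/2.3, 39/7) = 5.571 servings → $3.62.
tempeh only: max(6.6/2.1, 39/14) = 3.143 servings → $2.99.
salmon only: max(6.6/1.0, 39/22) = 6.6 servings → $13.86.
edamame only: max(6.6/1.9, 39/10) = 3.9 servings → $4.88.
sunflower seeds + tempeh with both tight: 0.6 servings and 2.486 servings → $2.75.
sunflower seeds + salmon with both tight: 2.436 servings and 0.9977 servings → $3.68.
sunflower seeds + edamame: intersection lies outside the first quadrant.
tempeh + salmon with both targets exact would need a negative amount; discard.
tempeh + edamame with both tight: 1.446 servings and 1.875 servings → $3.72.
salmon + edamame with both tight: 0.2547 servings and 3.34 servings → $4.71.
The minimum over all feasible corners is $2.75.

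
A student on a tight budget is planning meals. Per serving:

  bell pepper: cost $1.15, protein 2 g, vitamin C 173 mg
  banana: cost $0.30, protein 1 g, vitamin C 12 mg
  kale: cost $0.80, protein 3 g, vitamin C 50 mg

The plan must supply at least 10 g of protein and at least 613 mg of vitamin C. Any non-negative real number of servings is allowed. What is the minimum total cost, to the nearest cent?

$4.64

The cheapest plan sits at a corner of the feasible region — with two constraints it uses at most two foods.
bell pepper only: max(10/2, 613/173) = 5 servings → $5.75.
banana only: max(10/1, 613/12) = 51.08 servings → $15.32.
kale only: max(10/3, 613/50) = 12.26 servings → $9.81.
bell pepper + banana with both tight: 3.309 servings and 3.383 servings → $4.82.
bell pepper + kale with both tight: 3.196 servings and 1.203 servings → $4.64.
banana + kale: intersection lies outside the first quadrant.
Cheapest feasible corner: $4.64.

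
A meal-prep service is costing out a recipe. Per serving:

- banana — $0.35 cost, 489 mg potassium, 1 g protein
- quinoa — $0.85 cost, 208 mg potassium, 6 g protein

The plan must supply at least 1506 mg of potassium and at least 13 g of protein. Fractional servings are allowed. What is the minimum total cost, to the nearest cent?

This is a tiny linear program; its minimum lies at a vertex of the feasible set. List the vertices and price them.
banana only: max(1506/489, 13/1) = 13 servings → $4.55.
quinoa only: max(1506/208, 13/6) = 7.24 servings → $6.15.
banana + quinoa with both tight: 2.323 servings and 1.78 servings → $2.33.
Cheapest feasible corner: $2.33.

$2.33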